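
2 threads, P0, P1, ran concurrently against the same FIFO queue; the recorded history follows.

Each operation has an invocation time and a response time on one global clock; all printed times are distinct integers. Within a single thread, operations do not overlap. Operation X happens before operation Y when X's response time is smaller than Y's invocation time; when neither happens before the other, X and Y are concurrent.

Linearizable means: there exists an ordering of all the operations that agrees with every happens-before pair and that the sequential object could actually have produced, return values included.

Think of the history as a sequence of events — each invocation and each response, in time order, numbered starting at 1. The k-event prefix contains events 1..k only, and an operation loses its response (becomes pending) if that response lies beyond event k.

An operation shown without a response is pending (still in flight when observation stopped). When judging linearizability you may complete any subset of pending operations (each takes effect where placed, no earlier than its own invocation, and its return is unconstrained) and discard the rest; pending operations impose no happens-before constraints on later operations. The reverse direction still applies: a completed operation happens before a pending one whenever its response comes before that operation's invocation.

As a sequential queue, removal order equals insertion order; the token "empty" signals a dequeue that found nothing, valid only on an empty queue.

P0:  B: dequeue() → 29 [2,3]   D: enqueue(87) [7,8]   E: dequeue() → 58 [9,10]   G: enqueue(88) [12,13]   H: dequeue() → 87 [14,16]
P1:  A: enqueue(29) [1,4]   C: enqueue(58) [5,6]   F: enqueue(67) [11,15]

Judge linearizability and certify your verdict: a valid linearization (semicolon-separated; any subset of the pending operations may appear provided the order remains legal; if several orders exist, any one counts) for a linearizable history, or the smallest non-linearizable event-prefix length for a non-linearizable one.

after step 1 (A enqueue(29)): queue <29>
after step 2 (B dequeue() → 29): queue <>
after step 3 (C enqueue(58)): queue <58>
after step 4 (D enqueue(87)): queue <58,87>
after step 5 (E dequeue() → 58): queue <87>
after step 6 (F enqueue(67)): queue <87,67>
after step 7 (G enqueue(88)): queue <87,67,88>
after step 8 (H dequeue() → 87): queue <67,88>

linearizable — witness: A; B; C; D; E; F; G; H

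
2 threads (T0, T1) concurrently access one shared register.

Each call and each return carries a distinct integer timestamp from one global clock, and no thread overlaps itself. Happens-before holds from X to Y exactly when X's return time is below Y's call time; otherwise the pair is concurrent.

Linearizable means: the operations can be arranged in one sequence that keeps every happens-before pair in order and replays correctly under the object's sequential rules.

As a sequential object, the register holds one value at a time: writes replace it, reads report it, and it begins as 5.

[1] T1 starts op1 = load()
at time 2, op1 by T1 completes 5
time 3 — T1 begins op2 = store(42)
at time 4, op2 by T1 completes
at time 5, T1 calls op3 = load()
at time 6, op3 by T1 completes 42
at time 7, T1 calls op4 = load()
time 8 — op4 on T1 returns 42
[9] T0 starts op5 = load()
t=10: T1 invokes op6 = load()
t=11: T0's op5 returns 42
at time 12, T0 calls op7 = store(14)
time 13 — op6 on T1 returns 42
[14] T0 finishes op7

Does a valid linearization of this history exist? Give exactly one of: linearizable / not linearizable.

a witness: op1, op2, op3, op4, op5, op6, op7
1. op1 load() → 5, leaving value 5
2. op2 store(42), leaving value 42
3. op3 load() → 42, leaving value 42
4. op4 load() → 42, leaving value 42
5. op5 load() → 42, leaving value 42
6. op6 load() → 42, leaving value 42
7. op7 store(14), leaving value 14

linearizable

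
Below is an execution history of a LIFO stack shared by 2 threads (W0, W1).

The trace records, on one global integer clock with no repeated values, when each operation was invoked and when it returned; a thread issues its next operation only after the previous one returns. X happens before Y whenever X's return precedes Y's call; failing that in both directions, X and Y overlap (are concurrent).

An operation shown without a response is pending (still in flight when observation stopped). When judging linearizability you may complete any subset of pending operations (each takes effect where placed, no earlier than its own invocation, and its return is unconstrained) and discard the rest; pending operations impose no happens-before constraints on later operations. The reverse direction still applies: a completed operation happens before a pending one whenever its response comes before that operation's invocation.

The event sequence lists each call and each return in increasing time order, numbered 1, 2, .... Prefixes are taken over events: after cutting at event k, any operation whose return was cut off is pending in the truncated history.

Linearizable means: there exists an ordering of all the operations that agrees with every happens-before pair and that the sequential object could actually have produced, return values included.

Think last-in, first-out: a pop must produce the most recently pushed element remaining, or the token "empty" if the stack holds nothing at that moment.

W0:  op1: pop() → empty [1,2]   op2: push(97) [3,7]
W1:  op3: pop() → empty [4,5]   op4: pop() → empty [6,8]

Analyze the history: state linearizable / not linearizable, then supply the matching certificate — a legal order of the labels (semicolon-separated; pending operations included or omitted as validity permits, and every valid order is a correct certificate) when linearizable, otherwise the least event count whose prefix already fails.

linearizable — witness: op1; op3; op4; op2

step 1: op1 pop() → empty — stack <>
step 2: op3 pop() → empty — stack <>
step 3: op4 pop() → empty — stack <>
step 4: op2 push(97) — stack <97>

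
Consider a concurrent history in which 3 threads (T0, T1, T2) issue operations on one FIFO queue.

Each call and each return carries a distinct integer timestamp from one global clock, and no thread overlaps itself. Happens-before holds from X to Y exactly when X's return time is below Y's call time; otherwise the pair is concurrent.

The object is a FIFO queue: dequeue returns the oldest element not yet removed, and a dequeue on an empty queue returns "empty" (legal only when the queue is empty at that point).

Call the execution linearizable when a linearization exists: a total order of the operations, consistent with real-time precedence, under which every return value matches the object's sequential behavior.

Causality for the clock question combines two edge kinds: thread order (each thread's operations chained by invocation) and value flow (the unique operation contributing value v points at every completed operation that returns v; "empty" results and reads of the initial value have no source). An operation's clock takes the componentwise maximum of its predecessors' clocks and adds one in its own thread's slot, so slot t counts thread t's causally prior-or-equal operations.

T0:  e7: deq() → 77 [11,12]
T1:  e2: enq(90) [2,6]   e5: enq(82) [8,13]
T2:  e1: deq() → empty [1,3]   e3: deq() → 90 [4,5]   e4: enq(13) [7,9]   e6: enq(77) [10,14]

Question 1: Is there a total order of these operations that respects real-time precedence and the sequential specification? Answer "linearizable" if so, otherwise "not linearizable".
events 1..11 are fine; event 12 — the response of e7 at time 12 — makes the prefix non-linearizable
checked exhaustively: 3 real-time-consistent orders of 5 completed operations, zero legal FIFO queue replays
no escape via the 2 pending operations (e5, e6): every completion choice fails
for example e1, e2, e3, e4, e7 (pending dropped) fails at step 5: e7 deq() → 77 is not legal there
for example e1, e3, e2, e4, e7 (pending dropped) fails at step 2: e3 deq() → 90 is not legal there

not linearizable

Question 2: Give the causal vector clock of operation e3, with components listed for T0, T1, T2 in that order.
Answer: (0, 1, 2)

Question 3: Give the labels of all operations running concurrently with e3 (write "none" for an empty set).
Answer: e2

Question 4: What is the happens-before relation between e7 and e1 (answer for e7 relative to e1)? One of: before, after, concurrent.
Answer: after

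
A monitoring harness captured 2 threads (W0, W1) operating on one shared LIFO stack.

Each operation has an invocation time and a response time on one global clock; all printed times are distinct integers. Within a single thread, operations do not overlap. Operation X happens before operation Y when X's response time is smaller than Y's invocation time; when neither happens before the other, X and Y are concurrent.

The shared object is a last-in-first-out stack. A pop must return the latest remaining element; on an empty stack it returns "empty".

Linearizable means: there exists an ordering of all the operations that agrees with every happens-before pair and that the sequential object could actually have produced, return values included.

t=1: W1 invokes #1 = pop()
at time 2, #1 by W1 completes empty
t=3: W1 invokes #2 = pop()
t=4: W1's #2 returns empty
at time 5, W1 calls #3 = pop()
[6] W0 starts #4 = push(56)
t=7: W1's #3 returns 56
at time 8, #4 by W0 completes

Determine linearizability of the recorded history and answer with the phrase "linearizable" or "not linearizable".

witness order: #1, #2, #4, #3
1. #1 pop() → empty, leaving stack <>
2. #2 pop() → empty, leaving stack <>
3. #4 push(56), leaving stack <56>
4. #3 pop() → 56, leaving stack <>

linearizable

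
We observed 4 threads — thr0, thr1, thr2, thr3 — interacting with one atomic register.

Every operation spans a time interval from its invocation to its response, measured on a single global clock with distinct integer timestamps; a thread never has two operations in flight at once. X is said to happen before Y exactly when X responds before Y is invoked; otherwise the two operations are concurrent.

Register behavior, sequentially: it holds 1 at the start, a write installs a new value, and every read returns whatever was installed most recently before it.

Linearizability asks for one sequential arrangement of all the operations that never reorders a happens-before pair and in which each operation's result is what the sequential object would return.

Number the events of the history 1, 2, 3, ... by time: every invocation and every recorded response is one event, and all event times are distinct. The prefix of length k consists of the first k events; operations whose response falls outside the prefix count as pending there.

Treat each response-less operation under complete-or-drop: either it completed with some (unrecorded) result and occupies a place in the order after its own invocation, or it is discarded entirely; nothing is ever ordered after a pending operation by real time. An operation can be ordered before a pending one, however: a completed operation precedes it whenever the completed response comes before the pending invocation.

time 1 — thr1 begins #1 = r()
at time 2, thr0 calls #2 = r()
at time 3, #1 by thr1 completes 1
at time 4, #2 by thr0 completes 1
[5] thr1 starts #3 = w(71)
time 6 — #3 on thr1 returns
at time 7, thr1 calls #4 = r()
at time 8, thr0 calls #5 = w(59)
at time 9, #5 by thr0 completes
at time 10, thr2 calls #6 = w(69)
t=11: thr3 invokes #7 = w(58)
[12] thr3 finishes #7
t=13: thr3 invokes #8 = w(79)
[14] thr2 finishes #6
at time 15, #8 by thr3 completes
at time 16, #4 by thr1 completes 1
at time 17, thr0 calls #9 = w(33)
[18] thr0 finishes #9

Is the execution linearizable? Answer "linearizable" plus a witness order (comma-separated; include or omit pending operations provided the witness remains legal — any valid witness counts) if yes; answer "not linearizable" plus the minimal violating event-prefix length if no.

events 1..15 are fine; event 16 — the response of #4 at time 16 — makes the prefix non-linearizable
every one of the 30 real-time-consistent orders over 8 completed atomic register ops fails the sequential spec
sample order #1, #2, #3, #4, #5, #6, #7, #8 stalls at step 4 — #4 r() → 1 has no legal effect
sample order #1, #2, #3, #4, #5, #7, #6, #8 stalls at step 4 — #4 r() → 1 has no legal effect

not linearizable — minimal violating prefix: 16 events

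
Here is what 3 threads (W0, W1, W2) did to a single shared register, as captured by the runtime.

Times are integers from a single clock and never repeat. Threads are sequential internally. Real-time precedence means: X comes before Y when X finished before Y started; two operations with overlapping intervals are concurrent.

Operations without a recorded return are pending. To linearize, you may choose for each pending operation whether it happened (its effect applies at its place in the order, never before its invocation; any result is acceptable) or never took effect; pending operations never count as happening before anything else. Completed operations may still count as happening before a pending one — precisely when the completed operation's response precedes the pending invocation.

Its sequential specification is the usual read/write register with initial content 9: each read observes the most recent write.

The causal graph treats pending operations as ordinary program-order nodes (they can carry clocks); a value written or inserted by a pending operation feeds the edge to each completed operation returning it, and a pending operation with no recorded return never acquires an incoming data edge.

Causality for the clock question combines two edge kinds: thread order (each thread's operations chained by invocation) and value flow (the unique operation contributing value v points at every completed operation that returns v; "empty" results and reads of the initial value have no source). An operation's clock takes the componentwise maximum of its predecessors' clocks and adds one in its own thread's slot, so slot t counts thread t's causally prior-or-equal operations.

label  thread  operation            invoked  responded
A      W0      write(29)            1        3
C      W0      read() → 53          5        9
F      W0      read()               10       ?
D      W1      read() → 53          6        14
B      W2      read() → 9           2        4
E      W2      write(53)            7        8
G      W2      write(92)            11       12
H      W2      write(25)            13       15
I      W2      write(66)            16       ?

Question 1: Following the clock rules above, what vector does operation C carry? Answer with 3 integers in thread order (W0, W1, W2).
no predecessors for B (invoked 2): W2 increments from zero → (0, 0, 1)
no predecessors for A (invoked 1): W0 increments from zero → (1, 0, 0)
invoked at 7, E merges VC(B)=(0, 0, 1) and bumps W2's slot → (0, 0, 2)
invoked at 11, G merges VC(E)=(0, 0, 2) and bumps W2's slot → (0, 0, 3)
invoked at 6, D merges VC(E)=(0, 0, 2) and bumps W1's slot → (0, 1, 2)
invoked at 13, H merges VC(G)=(0, 0, 3) and bumps W2's slot → (0, 0, 4)
invoked at 5, C merges VC(A)=(1, 0, 0), VC(E)=(0, 0, 2) and bumps W0's slot → (2, 0, 2)
invoked at 16, I merges VC(H)=(0, 0, 4) and bumps W2's slot → (0, 0, 5)
invoked at 10, F merges VC(C)=(2, 0, 2) and bumps W0's slot → (3, 0, 2)
target: VC(C) = (2, 0, 2)

(2, 0, 2)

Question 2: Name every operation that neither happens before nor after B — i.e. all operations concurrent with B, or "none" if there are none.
concurrent with B ([2,4]): every op whose interval crosses 2..4
A [1,3]: concurrent
C [5,9]: after
D [6,14]: after
E [7,8]: after
F [10,…): after
G [11,12]: after
H [13,15]: after
I [16,…): after

A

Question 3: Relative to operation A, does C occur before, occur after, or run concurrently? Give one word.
C spans [5,9], A spans [1,3]
resp(A)=3 < inv(C)=5

after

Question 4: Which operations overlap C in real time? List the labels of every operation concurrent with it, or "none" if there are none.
C runs from 5 to 9; window-overlapping ops are concurrent
A [1,3]: before
B [2,4]: before
D [6,14]: concurrent
E [7,8]: concurrent
F [10,…): after
G [11,12]: after
H [13,15]: after
I [16,…): after

D, E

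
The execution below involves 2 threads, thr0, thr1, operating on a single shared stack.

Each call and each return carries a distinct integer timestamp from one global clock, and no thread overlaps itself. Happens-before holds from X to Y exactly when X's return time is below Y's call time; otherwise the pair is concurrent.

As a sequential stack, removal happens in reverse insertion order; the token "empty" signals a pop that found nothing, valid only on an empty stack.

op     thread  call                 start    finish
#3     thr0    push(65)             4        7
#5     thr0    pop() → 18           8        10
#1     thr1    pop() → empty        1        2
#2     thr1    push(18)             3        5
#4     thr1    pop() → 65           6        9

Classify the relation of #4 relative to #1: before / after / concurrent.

after

#4 spans [6,9], #1 spans [1,2]
resp(#1)=2 < inv(#4)=6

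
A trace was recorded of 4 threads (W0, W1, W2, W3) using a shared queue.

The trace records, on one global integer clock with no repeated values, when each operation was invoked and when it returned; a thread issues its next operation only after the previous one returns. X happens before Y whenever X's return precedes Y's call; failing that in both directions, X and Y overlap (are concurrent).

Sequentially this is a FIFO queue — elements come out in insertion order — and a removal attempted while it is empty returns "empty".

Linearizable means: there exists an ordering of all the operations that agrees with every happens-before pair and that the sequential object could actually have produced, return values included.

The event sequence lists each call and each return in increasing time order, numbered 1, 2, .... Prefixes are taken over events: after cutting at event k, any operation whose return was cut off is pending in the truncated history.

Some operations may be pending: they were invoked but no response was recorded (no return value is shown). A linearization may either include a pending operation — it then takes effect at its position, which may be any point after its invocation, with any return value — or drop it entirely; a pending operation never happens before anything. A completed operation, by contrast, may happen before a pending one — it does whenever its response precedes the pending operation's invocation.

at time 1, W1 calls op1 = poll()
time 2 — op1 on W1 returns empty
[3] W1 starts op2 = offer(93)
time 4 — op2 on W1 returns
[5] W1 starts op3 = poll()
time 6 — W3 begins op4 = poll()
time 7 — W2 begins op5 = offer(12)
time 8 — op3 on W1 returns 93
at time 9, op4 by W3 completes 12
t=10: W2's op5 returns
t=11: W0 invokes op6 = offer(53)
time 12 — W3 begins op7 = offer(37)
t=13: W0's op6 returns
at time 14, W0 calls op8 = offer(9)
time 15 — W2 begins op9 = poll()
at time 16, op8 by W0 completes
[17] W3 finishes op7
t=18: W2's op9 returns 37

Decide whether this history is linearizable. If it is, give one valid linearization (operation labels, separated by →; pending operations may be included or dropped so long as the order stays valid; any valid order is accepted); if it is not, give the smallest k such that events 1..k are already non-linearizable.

linearizable — witness: op1 → op2 → op3 → op5 → op4 → op7 → op6 → op8 → op9

after step 1 (op1 poll() → empty): queue <>
after step 2 (op2 offer(93)): queue <93>
after step 3 (op3 poll() → 93): queue <>
after step 4 (op5 offer(12)): queue <12>
after step 5 (op4 poll() → 12): queue <>
after step 6 (op7 offer(37)): queue <37>
after step 7 (op6 offer(53)): queue <37,53>
after step 8 (op8 offer(9)): queue <37,53,9>
after step 9 (op9 poll() → 37): queue <53,9>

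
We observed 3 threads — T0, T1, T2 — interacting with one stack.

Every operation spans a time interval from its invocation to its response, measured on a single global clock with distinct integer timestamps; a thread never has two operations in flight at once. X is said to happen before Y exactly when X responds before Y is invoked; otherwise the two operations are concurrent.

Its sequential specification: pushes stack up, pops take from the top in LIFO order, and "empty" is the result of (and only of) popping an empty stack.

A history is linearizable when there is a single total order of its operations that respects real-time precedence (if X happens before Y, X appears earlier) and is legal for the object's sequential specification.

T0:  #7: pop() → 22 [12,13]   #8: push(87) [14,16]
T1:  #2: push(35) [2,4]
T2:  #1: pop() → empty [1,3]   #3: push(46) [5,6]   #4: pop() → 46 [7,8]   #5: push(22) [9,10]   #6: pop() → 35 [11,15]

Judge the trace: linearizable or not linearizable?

one valid linearization: #1, #2, #3, #4, #5, #7, #6, #8
1. #1 pop() → empty, leaving stack <>
2. #2 push(35), leaving stack <35>
3. #3 push(46), leaving stack <35,46>
4. #4 pop() → 46, leaving stack <35>
5. #5 push(22), leaving stack <35,22>
6. #7 pop() → 22, leaving stack <35>
7. #6 pop() → 35, leaving stack <>
8. #8 push(87), leaving stack <87>

linearizable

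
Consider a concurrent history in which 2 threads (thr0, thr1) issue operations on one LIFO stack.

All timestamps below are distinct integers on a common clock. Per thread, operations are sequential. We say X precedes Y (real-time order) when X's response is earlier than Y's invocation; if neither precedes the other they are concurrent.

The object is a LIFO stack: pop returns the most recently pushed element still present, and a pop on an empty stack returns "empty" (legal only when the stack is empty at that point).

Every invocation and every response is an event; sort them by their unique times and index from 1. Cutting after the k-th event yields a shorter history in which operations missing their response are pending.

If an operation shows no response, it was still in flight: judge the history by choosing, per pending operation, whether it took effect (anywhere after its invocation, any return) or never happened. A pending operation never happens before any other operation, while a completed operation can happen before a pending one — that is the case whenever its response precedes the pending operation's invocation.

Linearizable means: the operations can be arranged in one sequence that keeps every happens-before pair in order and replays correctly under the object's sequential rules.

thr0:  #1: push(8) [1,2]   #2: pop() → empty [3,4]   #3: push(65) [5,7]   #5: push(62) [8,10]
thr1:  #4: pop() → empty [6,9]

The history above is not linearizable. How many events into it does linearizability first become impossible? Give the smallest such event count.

4

events 1..3 are linearizable; a witness order is #1:
step 1: #1 push(8) — stack <8>
once event 4 joins (#2's response, time 4), exhaustive search finds no witness
for example #1, #2 fails at step 2: #2 pop() → empty is not legal there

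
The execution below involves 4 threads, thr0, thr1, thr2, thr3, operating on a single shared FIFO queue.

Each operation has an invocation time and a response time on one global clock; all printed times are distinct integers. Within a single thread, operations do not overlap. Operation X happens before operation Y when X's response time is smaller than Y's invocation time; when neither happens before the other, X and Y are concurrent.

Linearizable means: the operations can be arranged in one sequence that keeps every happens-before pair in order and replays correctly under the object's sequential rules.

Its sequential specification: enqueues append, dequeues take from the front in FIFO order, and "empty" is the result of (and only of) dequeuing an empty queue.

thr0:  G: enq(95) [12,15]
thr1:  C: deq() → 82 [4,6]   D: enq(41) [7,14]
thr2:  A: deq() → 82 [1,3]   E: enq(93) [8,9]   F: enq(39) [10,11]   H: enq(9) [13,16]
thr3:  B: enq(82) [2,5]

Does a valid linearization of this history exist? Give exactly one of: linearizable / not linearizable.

the violation lands at event 6, C's response at time 6: events 1..5 linearize, events 1..6 do not
the 3 completed operations admit 3 real-time orders; each fails the FIFO queue replay
one such order, A, B, C, breaks at step 1 where A deq() → 82 is illegal
one such order, A, C, B, breaks at step 1 where A deq() → 82 is illegal

not linearizable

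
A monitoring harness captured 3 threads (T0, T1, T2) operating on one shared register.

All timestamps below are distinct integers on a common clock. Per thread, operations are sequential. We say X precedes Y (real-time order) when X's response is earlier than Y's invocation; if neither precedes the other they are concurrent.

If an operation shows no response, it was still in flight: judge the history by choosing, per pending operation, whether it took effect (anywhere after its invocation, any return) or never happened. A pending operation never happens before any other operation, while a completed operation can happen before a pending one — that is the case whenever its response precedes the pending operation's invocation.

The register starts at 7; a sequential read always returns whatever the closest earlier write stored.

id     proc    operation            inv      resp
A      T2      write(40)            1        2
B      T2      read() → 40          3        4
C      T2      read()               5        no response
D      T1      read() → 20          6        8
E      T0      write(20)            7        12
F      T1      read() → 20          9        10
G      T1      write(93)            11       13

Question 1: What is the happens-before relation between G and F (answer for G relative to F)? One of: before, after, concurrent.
after

G spans [11,13], F spans [9,10]
resp(F)=10 < inv(G)=11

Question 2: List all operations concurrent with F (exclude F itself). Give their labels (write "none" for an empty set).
C, E

F runs from 9 to 10; window-overlapping ops are concurrent
A [1,2]: before
B [3,4]: before
C [5,…): concurrent
D [6,8]: before
E [7,12]: concurrent
G [11,13]: after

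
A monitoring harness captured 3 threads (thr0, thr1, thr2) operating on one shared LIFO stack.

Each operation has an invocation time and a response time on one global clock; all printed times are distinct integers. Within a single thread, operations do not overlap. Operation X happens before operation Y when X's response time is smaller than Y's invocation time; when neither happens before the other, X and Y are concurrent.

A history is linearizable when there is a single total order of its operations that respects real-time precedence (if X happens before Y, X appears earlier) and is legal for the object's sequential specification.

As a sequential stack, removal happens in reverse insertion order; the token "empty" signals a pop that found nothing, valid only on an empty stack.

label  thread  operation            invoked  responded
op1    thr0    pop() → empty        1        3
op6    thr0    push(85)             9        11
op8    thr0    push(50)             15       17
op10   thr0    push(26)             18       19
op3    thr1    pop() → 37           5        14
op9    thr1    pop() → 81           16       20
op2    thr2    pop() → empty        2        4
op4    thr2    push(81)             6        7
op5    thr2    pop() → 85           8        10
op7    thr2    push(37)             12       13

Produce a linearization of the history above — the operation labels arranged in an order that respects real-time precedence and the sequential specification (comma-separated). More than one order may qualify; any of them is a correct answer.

op1, op2, op4, op6, op5, op7, op3, op9, op8, op10

step 1: op1 pop() → empty — stack <>
step 2: op2 pop() → empty — stack <>
step 3: op4 push(81) — stack <81>
step 4: op6 push(85) — stack <81,85>
step 5: op5 pop() → 85 — stack <81>
step 6: op7 push(37) — stack <81,37>
step 7: op3 pop() → 37 — stack <81>
step 8: op9 pop() → 81 — stack <>
step 9: op8 push(50) — stack <50>
step 10: op10 push(26) — stack <50,26>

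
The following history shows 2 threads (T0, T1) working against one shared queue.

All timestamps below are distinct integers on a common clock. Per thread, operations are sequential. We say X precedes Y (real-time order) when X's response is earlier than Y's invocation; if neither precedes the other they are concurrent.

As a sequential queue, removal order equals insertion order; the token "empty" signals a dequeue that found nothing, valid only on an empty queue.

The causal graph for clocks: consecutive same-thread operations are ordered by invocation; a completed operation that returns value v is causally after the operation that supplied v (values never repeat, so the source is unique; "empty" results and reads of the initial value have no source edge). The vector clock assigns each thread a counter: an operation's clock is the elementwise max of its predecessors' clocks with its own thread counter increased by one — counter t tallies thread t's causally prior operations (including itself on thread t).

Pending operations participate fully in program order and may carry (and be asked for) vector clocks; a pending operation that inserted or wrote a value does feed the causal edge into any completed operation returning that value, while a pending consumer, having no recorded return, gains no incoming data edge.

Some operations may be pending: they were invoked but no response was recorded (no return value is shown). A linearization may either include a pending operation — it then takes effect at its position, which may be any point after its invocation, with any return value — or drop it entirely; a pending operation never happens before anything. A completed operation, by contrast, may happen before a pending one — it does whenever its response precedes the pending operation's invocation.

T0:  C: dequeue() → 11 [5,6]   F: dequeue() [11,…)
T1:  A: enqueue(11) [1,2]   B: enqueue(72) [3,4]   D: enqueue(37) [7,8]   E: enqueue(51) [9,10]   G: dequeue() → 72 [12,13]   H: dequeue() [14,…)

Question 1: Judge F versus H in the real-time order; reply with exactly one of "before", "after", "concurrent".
concurrent

F spans [11,…), H spans [14,…)
the intervals overlap in both directions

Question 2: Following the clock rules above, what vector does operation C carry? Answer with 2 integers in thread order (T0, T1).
(1, 1)

A (invocation 1): nothing precedes it; T1's component alone gives (0, 1)
invoked at 3, B merges VC(A)=(0, 1) and bumps T1's slot → (0, 2)
invoked at 5, C merges VC(A)=(0, 1) and bumps T0's slot → (1, 1)
invoked at 7, D merges VC(B)=(0, 2) and bumps T1's slot → (0, 3)
invoked at 11, F merges VC(C)=(1, 1) and bumps T0's slot → (2, 1)
invoked at 9, E merges VC(D)=(0, 3) and bumps T1's slot → (0, 4)
invoked at 12, G merges VC(B)=(0, 2), VC(E)=(0, 4) and bumps T1's slot → (0, 5)
invoked at 14, H merges VC(G)=(0, 5) and bumps T1's slot → (0, 6)
target: VC(C) = (1, 1)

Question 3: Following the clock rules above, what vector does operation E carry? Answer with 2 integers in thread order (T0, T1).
(0, 4)

root op A, invoked 1: fresh clock plus T1's own tick → (0, 1)
merge at B (invoked 3): VC(A)=(0, 1), own-thread bump on T1 → (0, 2)
merge at C (invoked 5): VC(A)=(0, 1), own-thread bump on T0 → (1, 1)
merge at D (invoked 7): VC(B)=(0, 2), own-thread bump on T1 → (0, 3)
merge at F (invoked 11): VC(C)=(1, 1), own-thread bump on T0 → (2, 1)
merge at E (invoked 9): VC(D)=(0, 3), own-thread bump on T1 → (0, 4)
merge at G (invoked 12): VC(B)=(0, 2), VC(E)=(0, 4), own-thread bump on T1 → (0, 5)
merge at H (invoked 14): VC(G)=(0, 5), own-thread bump on T1 → (0, 6)
target: VC(E) = (0, 4)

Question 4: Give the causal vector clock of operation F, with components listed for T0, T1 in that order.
(2, 1)

VC(A, invoked at 1): no causal predecessors; +1 on T1 → (0, 1)
B, invoked 3, takes VC(A)=(0, 1) under max, adds 1 for T1 → (0, 2)
C, invoked 5, takes VC(A)=(0, 1) under max, adds 1 for T0 → (1, 1)
D, invoked 7, takes VC(B)=(0, 2) under max, adds 1 for T1 → (0, 3)
F, invoked 11, takes VC(C)=(1, 1) under max, adds 1 for T0 → (2, 1)
E, invoked 9, takes VC(D)=(0, 3) under max, adds 1 for T1 → (0, 4)
G, invoked 12, takes VC(B)=(0, 2), VC(E)=(0, 4) under max, adds 1 for T1 → (0, 5)
H, invoked 14, takes VC(G)=(0, 5) under max, adds 1 for T1 → (0, 6)
target: VC(F) = (2, 1)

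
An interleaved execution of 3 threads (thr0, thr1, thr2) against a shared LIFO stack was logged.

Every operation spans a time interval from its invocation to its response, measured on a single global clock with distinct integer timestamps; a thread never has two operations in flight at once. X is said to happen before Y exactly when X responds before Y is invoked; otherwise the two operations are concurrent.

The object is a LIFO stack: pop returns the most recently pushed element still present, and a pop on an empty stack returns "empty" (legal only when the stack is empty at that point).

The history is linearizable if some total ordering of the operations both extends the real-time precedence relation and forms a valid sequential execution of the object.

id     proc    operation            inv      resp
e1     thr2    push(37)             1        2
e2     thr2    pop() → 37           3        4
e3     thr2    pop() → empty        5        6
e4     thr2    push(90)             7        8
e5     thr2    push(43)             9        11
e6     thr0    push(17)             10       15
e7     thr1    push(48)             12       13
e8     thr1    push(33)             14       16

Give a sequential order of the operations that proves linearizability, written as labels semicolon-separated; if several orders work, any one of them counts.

step 1: e1 push(37) — stack <37>
step 2: e2 pop() → 37 — stack <>
step 3: e3 pop() → empty — stack <>
step 4: e4 push(90) — stack <90>
step 5: e5 push(43) — stack <90,43>
step 6: e6 push(17) — stack <90,43,17>
step 7: e7 push(48) — stack <90,43,17,48>
step 8: e8 push(33) — stack <90,43,17,48,33>

e1; e2; e3; e4; e5; e6; e7; e8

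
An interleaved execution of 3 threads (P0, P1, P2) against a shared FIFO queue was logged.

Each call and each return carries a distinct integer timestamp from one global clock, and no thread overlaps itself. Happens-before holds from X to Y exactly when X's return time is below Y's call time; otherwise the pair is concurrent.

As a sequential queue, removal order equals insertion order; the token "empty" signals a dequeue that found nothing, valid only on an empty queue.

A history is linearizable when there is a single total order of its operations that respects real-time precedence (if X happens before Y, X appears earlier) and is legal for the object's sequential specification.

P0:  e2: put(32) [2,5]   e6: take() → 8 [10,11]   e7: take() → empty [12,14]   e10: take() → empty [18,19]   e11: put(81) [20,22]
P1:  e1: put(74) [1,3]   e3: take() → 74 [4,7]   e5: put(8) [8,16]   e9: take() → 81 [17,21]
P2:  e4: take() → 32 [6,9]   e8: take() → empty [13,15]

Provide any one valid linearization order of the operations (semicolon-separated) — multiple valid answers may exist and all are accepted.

e1; e2; e3; e4; e5; e6; e7; e8; e10; e11; e9

step 1: e1 put(74) — queue <74>
step 2: e2 put(32) — queue <74,32>
step 3: e3 take() → 74 — queue <32>
step 4: e4 take() → 32 — queue <>
step 5: e5 put(8) — queue <8>
step 6: e6 take() → 8 — queue <>
step 7: e7 take() → empty — queue <>
step 8: e8 take() → empty — queue <>
step 9: e10 take() → empty — queue <>
step 10: e11 put(81) — queue <81>
step 11: e9 take() → 81 — queue <>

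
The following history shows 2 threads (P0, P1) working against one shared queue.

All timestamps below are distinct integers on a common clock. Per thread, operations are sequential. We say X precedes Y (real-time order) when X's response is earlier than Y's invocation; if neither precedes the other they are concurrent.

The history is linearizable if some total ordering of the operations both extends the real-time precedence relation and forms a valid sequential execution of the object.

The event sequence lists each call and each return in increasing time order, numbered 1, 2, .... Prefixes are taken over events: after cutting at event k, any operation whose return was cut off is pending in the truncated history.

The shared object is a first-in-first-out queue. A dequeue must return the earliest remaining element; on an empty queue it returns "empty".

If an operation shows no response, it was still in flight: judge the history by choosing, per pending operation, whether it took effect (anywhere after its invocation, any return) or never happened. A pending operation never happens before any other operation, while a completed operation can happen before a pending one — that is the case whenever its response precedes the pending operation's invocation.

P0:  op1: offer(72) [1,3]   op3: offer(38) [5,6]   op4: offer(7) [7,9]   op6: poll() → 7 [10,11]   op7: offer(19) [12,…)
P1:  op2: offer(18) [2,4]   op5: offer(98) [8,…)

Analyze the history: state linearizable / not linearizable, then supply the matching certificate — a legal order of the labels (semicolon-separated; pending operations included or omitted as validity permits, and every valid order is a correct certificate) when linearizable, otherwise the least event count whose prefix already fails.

not linearizable — minimal violating prefix: 11 events

already the first 11 events (up to op6's response at time 11) admit no linearization; the first 10 still do
every one of the 2 real-time-consistent orders over 5 completed queue ops fails the sequential spec
no completion choice of the 1 pending operation (op5) rescues it — every subset was tried
sample order op1, op2, op3, op4, op6 (pending dropped) stalls at step 5 — op6 poll() → 7 has no legal effect
sample order op2, op1, op3, op4, op6 (pending dropped) stalls at step 5 — op6 poll() → 7 has no legal effect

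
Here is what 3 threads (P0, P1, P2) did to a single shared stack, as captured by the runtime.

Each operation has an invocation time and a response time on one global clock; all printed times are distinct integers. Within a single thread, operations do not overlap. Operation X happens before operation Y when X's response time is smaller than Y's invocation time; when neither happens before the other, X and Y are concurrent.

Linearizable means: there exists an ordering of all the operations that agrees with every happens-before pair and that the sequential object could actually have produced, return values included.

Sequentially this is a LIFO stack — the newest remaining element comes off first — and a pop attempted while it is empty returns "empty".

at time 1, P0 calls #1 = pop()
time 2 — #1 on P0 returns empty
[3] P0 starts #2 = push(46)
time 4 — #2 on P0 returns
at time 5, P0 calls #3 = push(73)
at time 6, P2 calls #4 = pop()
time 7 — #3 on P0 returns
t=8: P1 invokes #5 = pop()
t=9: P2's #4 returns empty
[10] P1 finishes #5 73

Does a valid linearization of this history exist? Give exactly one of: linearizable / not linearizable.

through event 8 a valid linearization exists; event 9 (#4 responding at time 9) ends that
checked exhaustively: 2 real-time-consistent orders of 4 completed operations, zero legal stack replays
completion choices over the 1 pending operation (#5) were checked; none helps
e.g. #1, #2, #3, #4 (pending dropped): illegal at step 4, since #4 pop() → empty cannot apply there
e.g. #1, #2, #4, #3 (pending dropped): illegal at step 3, since #4 pop() → empty cannot apply there

not linearizable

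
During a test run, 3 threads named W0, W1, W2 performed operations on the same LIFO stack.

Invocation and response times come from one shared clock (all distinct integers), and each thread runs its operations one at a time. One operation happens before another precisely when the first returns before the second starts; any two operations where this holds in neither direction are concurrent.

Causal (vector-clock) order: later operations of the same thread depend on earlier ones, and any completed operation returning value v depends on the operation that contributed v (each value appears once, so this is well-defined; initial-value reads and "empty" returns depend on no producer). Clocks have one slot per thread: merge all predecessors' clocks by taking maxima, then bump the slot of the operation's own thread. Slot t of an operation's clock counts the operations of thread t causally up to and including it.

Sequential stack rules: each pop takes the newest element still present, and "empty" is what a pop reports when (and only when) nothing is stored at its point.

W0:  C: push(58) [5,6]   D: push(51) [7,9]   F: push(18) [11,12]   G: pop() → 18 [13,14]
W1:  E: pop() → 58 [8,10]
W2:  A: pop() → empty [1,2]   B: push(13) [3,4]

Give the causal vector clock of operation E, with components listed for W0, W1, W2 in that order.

VC(A, invoked at 1): no causal predecessors; +1 on W2 → (0, 0, 1)
VC(C, invoked at 5): no causal predecessors; +1 on W0 → (1, 0, 0)
invoked at 3, B merges VC(A)=(0, 0, 1) and bumps W2's slot → (0, 0, 2)
invoked at 8, E merges VC(C)=(1, 0, 0) and bumps W1's slot → (1, 1, 0)
invoked at 7, D merges VC(C)=(1, 0, 0) and bumps W0's slot → (2, 0, 0)
invoked at 11, F merges VC(D)=(2, 0, 0) and bumps W0's slot → (3, 0, 0)
invoked at 13, G merges VC(F)=(3, 0, 0) and bumps W0's slot → (4, 0, 0)
target: VC(E) = (1, 1, 0)

(1, 1, 0)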